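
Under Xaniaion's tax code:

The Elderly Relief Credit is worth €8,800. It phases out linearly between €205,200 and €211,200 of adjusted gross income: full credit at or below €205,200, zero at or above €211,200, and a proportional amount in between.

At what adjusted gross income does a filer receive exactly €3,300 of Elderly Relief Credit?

€3,300 is 3,300/8,800 of the full €8,800, so 5,500/8,800 of the €6,000 range has been used: income = €205,200 + €6,000 × 5,500/8,800 = €208,950.

€208,950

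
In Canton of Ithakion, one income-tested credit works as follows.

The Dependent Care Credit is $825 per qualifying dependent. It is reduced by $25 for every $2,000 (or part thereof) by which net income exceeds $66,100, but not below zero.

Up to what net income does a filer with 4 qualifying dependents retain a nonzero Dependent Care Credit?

Full credit = 4 × $825 = $3,300.
After 131 increments the reduction is 131 × $25 = $3,275, leaving $25; one more increment wipes it out. Increment 131 ends at excess 131 × $2,000 = $262,000, so the highest qualifying income is $66,100 + $262,000 = $328,100.

$328,100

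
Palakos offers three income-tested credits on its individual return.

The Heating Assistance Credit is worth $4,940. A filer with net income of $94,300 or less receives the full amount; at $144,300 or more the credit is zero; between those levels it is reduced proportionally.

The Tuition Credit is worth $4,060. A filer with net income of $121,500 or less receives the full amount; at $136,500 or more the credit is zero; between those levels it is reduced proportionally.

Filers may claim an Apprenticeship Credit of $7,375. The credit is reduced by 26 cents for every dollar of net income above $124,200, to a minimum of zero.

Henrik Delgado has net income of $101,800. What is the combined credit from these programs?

Heating Assistance Credit: $101,800 is $7,500 into a $50,000 phase-out range, leaving 42,500/50,000 of the credit: $4,940 × 42,500/50,000 = $4,199.
Tuition Credit: $101,800 is at or below the $121,500 threshold, so the full $4,060 applies.
Apprenticeship Credit: $101,800 is at or below the $124,200 threshold, so the full $7,375 applies.
Total: $4,199 + $4,060 + $7,375 = $15,634.

$15,634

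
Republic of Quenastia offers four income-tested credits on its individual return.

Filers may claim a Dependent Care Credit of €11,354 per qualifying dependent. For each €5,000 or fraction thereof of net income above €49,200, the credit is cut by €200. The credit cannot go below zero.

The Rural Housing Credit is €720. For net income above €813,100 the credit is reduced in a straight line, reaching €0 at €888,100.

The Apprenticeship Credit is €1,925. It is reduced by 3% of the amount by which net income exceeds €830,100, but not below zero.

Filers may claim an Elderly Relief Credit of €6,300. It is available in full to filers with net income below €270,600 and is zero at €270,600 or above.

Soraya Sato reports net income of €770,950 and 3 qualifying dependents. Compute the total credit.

€7,707

Dependent Care Credit: base = 3 × €11,354 = €34,062. income exceeds €49,200 by €721,750, which is 145 full-or-partial €5,000 increments; reduction = 145 × €200 = €29,000, leaving €5,062.
Rural Housing Credit: €770,950 is at or below the €813,100 threshold, so the full €720 applies.
Apprenticeship Credit: €770,950 is at or below the €830,100 threshold, so the full €1,925 applies.
Elderly Relief Credit: €770,950 meets or exceeds the €270,600 cutoff, so the credit is €0.
Total: €5,062 + €720 + €1,925 + €0 = €7,707.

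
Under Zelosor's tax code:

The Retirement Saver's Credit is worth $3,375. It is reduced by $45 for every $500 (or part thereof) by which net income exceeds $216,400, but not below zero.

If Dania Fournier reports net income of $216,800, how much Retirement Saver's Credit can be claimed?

Retirement Saver's Credit: income exceeds $216,400 by $400, which is 1 full-or-partial $500 increment; reduction = 1 × $45 = $45, leaving $3,330.

$3,330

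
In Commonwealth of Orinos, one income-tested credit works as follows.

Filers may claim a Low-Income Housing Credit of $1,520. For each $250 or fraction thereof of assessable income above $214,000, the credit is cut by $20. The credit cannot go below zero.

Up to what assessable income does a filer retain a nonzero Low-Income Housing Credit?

After 75 increments the reduction is 75 × $20 = $1,500, leaving $20; one more increment wipes it out. Increment 75 ends at excess 75 × $250 = $18,750, so the highest qualifying income is $214,000 + $18,750 = $232,750.

$232,750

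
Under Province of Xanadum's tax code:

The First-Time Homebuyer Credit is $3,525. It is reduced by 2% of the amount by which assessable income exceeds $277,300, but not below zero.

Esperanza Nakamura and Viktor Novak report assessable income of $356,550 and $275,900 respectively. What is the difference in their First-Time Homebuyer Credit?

$1,585

Esperanza ($356,550): First-Time Homebuyer Credit: 2% of the $79,250 excess over $277,300 is $1,585; credit = $3,525 − $1,585 = $1,940.
Viktor ($275,900): First-Time Homebuyer Credit: $275,900 is at or below the $277,300 threshold, so the full $3,525 applies.
Difference: |$1,940 − $3,525| = $1,585.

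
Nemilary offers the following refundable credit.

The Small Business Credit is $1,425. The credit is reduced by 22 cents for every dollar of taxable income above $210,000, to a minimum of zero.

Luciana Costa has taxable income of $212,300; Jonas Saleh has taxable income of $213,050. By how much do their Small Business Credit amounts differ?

$165

Luciana ($212,300): Small Business Credit: 22% of the $2,300 excess over $210,000 is $506; credit = $1,425 − $506 = $919.
Jonas ($213,050): Small Business Credit: 22% of the $3,050 excess over $210,000 is $671; credit = $1,425 − $671 = $754.
Difference: |$919 − $754| = $165.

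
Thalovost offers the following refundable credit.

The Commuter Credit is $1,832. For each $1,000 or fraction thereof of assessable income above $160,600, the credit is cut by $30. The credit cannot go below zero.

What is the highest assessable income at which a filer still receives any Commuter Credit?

After 61 increments the reduction is 61 × $30 = $1,830, leaving $2; one more increment wipes it out. Increment 61 ends at excess 61 × $1,000 = $61,000, so the highest qualifying income is $160,600 + $61,000 = $221,600.

$221,600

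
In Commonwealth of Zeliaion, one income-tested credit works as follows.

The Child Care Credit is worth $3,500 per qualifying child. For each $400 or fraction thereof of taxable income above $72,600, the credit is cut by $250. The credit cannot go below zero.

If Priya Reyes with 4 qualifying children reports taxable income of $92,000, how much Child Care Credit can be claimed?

Child Care Credit: base = 4 × $3,500 = $14,000. income exceeds $72,600 by $19,400, which is 49 full-or-partial $400 increments; reduction = 49 × $250 = $12,250, leaving $1,750.

$1,750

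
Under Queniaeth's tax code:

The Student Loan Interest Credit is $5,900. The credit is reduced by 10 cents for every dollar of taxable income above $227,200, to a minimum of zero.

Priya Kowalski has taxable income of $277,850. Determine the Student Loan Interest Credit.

Student Loan Interest Credit: 10% of the $50,650 excess over $227,200 is $5,065; credit = $5,900 − $5,065 = $835.

$835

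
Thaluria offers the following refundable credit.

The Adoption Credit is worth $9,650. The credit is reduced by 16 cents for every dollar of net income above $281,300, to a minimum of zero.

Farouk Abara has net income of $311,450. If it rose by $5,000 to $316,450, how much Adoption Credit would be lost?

At $311,450 — 16% of the $30,150 excess over $281,300 is $4,824; credit = $9,650 − $4,824 = $4,826.
At $316,450 — 16% of the $35,150 excess over $281,300 is $5,624; credit = $9,650 − $5,624 = $4,026.
Lost: $4,826 − $4,026 = $800.

$800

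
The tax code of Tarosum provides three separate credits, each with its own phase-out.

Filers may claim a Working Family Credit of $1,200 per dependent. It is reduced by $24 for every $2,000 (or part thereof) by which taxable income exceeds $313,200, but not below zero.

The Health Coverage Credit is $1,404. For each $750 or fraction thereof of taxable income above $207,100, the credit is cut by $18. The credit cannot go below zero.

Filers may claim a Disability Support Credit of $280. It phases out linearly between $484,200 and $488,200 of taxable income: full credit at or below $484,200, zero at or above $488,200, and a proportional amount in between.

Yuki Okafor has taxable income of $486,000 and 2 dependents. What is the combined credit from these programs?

Working Family Credit: base = 2 × $1,200 = $2,400. income exceeds $313,200 by $172,800, which is 87 full-or-partial $2,000 increments; reduction = 87 × $24 = $2,088, leaving $312.
Health Coverage Credit: income exceeds $207,100 by $278,900 → 372 increments × $18 = $6,696 ≥ base, so the credit is $0.
Disability Support Credit: $486,000 is $1,800 into a $4,000 phase-out range, leaving 2,200/4,000 of the credit: $280 × 2,200/4,000 = $154.
Total: $312 + $0 + $154 = $466.

$466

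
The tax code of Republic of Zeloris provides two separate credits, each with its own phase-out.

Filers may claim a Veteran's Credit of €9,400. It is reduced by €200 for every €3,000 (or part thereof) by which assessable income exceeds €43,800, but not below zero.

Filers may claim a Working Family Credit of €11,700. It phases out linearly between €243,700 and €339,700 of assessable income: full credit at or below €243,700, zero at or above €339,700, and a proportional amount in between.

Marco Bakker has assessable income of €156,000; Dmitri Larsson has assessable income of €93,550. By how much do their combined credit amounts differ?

€4,200

Marco (€156,000): Veteran's Credit: income exceeds €43,800 by €112,200, which is 38 full-or-partial €3,000 increments; reduction = 38 × €200 = €7,600, leaving €1,800. Working Family Credit: €156,000 is at or below the €243,700 threshold, so the full €11,700 applies. total €1,800 + €11,700 = €13,500
Dmitri (€93,550): Veteran's Credit: income exceeds €43,800 by €49,750, which is 17 full-or-partial €3,000 increments; reduction = 17 × €200 = €3,400, leaving €6,000. Working Family Credit: €93,550 is at or below the €243,700 threshold, so the full €11,700 applies. total €6,000 + €11,700 = €17,700
Difference: |€13,500 − €17,700| = €4,200.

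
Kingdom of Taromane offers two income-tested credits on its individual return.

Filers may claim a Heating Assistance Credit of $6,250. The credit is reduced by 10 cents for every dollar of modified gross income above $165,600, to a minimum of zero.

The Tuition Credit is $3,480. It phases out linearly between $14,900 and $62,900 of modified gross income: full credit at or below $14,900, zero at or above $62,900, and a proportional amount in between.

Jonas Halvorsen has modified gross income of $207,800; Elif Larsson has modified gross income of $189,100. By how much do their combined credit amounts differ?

Jonas ($207,800): Heating Assistance Credit: 10% of the $42,200 excess over $165,600 is $4,220; credit = $6,250 − $4,220 = $2,030. Tuition Credit: $207,800 is at or above $62,900, so the credit is $0. total $2,030 + $0 = $2,030
Elif ($189,100): Heating Assistance Credit: 10% of the $23,500 excess over $165,600 is $2,350; credit = $6,250 − $2,350 = $3,900. Tuition Credit: $189,100 is at or above $62,900, so the credit is $0. total $3,900 + $0 = $3,900
Difference: |$2,030 − $3,900| = $1,870.

$1,870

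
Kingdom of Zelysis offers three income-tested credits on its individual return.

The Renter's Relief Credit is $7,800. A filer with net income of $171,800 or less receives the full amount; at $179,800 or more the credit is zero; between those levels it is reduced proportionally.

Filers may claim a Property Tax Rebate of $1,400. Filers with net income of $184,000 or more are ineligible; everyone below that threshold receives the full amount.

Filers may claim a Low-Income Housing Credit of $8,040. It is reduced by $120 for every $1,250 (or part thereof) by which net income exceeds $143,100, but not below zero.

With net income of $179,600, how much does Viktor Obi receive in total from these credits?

$6,035

Renter's Relief Credit: $179,600 is $7,800 into a $8,000 phase-out range, leaving 200/8,000 of the credit: $7,800 × 200/8,000 = $195.
Property Tax Rebate: $179,600 is below the $184,000 cutoff, so the full $1,400 applies.
Low-Income Housing Credit: income exceeds $143,100 by $36,500, which is 30 full-or-partial $1,250 increments; reduction = 30 × $120 = $3,600, leaving $4,440.
Total: $195 + $1,400 + $4,440 = $6,035.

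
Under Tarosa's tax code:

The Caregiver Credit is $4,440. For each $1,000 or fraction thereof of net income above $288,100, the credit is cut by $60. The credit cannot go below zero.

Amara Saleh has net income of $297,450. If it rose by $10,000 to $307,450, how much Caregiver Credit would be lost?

At $297,450 — income exceeds $288,100 by $9,350, which is 10 full-or-partial $1,000 increments; reduction = 10 × $60 = $600, leaving $3,840.
At $307,450 — income exceeds $288,100 by $19,350, which is 20 full-or-partial $1,000 increments; reduction = 20 × $60 = $1,200, leaving $3,240.
Lost: $3,840 − $3,240 = $600.

$600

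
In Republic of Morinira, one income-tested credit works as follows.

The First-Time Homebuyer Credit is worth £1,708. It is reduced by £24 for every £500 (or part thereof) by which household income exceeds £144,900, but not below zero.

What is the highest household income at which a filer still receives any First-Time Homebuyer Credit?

After 71 increments the reduction is 71 × £24 = £1,704, leaving £4; one more increment wipes it out. Increment 71 ends at excess 71 × £500 = £35,500, so the highest qualifying income is £144,900 + £35,500 = £180,400.

£180,400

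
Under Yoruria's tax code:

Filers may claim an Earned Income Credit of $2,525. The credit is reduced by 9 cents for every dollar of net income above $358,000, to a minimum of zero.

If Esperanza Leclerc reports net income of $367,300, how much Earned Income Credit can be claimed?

$1,688

Earned Income Credit: 9% of the $9,300 excess over $358,000 is $837; credit = $2,525 − $837 = $1,688.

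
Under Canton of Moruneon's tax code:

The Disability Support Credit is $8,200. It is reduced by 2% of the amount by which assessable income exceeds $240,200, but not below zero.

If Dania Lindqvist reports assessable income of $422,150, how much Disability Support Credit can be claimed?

$4,561

Disability Support Credit: 2% of the $181,950 excess over $240,200 is $3,639; credit = $8,200 − $3,639 = $4,561.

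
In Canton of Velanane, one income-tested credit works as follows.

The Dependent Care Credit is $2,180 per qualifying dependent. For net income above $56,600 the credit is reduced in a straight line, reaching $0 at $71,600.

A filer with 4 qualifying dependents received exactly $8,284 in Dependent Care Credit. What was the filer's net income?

$57,350

Full credit = 4 × $2,180 = $8,720.
$8,284 is 8,284/8,720 of the full $8,720, so 436/8,720 of the $15,000 range has been used: income = $56,600 + $15,000 × 436/8,720 = $57,350.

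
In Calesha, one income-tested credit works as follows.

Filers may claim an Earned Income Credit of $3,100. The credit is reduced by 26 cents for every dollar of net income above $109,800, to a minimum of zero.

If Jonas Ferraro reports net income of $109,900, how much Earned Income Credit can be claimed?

Earned Income Credit: 26% of the $100 excess over $109,800 is $26; credit = $3,100 − $26 = $3,074.

$3,074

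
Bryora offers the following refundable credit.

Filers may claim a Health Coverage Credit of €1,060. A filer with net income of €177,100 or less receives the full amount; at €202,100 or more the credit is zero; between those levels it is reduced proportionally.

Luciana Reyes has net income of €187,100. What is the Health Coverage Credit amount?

Health Coverage Credit: €187,100 is €10,000 into a €25,000 phase-out range, leaving 15,000/25,000 of the credit: €1,060 × 15,000/25,000 = €636.

€636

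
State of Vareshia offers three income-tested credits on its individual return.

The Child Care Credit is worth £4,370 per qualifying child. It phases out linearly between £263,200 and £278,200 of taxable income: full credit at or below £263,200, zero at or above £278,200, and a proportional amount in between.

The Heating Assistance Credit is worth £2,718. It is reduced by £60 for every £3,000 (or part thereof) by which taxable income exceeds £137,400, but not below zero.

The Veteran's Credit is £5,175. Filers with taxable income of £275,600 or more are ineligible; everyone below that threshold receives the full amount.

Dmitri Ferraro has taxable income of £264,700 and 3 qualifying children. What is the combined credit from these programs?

Child Care Credit: base = 3 × £4,370 = £13,110. £264,700 is £1,500 into a £15,000 phase-out range, leaving 13,500/15,000 of the credit: £13,110 × 13,500/15,000 = £11,799.
Heating Assistance Credit: income exceeds £137,400 by £127,300, which is 43 full-or-partial £3,000 increments; reduction = 43 × £60 = £2,580, leaving £138.
Veteran's Credit: £264,700 is below the £275,600 cutoff, so the full £5,175 applies.
Total: £11,799 + £138 + £5,175 = £17,112.

£17,112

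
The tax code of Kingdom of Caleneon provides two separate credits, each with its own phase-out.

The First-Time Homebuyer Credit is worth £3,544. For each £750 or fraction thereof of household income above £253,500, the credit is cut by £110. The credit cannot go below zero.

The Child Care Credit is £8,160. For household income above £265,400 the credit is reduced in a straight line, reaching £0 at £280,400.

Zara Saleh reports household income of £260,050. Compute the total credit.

First-Time Homebuyer Credit: income exceeds £253,500 by £6,550, which is 9 full-or-partial £750 increments; reduction = 9 × £110 = £990, leaving £2,554.
Child Care Credit: £260,050 is at or below the £265,400 threshold, so the full £8,160 applies.
Total: £2,554 + £8,160 = £10,714.

£10,714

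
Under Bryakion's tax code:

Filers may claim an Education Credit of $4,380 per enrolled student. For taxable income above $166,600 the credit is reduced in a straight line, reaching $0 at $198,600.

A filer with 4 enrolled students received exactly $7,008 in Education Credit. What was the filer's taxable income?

$185,800

Full credit = 4 × $4,380 = $17,520.
$7,008 is 7,008/17,520 of the full $17,520, so 10,512/17,520 of the $32,000 range has been used: income = $166,600 + $32,000 × 10,512/17,520 = $185,800.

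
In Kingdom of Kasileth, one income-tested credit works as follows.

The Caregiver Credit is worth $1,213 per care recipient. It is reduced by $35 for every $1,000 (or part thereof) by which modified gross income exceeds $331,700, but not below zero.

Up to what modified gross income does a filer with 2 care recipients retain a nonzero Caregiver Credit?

Full credit = 2 × $1,213 = $2,426.
After 69 increments the reduction is 69 × $35 = $2,415, leaving $11; one more increment wipes it out. Increment 69 ends at excess 69 × $1,000 = $69,000, so the highest qualifying income is $331,700 + $69,000 = $400,700.

$400,700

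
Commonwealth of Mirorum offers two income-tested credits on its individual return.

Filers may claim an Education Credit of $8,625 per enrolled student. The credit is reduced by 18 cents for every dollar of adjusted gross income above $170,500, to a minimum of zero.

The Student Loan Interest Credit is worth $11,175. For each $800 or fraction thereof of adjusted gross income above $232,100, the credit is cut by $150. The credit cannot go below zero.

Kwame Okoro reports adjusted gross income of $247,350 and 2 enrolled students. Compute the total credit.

$11,592

Education Credit: base = 2 × $8,625 = $17,250. 18% of the $76,850 excess over $170,500 is $13,833; credit = $17,250 − $13,833 = $3,417.
Student Loan Interest Credit: income exceeds $232,100 by $15,250, which is 20 full-or-partial $800 increments; reduction = 20 × $150 = $3,000, leaving $8,175.
Total: $3,417 + $8,175 = $11,592.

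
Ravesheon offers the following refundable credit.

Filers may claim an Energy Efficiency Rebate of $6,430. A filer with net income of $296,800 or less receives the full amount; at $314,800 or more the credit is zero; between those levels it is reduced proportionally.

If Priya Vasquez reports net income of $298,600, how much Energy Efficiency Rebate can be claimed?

$5,787

Energy Efficiency Rebate: $298,600 is $1,800 into a $18,000 phase-out range, leaving 16,200/18,000 of the credit: $6,430 × 16,200/18,000 = $5,787.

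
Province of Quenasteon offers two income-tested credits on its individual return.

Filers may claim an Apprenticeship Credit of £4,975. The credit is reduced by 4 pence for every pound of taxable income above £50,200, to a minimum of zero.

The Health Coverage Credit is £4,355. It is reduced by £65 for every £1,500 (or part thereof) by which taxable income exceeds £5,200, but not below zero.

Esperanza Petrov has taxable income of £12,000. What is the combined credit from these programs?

£9,005

Apprenticeship Credit: £12,000 is at or below the £50,200 threshold, so the full £4,975 applies.
Health Coverage Credit: income exceeds £5,200 by £6,800, which is 5 full-or-partial £1,500 increments; reduction = 5 × £65 = £325, leaving £4,030.
Total: £4,975 + £4,030 = £9,005.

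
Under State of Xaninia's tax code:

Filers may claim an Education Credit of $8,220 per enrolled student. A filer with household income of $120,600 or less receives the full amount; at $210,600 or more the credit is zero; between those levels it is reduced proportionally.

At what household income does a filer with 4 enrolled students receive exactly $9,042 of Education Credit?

Full credit = 4 × $8,220 = $32,880.
$9,042 is 9,042/32,880 of the full $32,880, so 23,838/32,880 of the $90,000 range has been used: income = $120,600 + $90,000 × 23,838/32,880 = $185,850.

$185,850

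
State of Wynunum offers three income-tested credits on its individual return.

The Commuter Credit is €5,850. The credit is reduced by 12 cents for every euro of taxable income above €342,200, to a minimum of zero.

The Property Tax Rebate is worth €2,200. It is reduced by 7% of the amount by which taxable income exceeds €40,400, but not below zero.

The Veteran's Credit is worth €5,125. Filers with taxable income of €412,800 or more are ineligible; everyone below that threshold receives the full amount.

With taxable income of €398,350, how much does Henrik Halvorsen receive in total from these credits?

€5,125

Commuter Credit: 12% of the €56,150 excess over €342,200 is €6,738 ≥ base, so the credit is €0.
Property Tax Rebate: 7% of the €357,950 excess over €40,400 is €25,056.50 ≥ base, so the credit is €0.
Veteran's Credit: €398,350 is below the €412,800 cutoff, so the full €5,125 applies.
Total: €0 + €0 + €5,125 = €5,125.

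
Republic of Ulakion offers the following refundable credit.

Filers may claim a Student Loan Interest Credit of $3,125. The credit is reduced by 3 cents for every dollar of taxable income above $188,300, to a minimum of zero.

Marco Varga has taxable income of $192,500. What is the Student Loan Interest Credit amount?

Student Loan Interest Credit: 3% of the $4,200 excess over $188,300 is $126; credit = $3,125 − $126 = $2,999.

$2,999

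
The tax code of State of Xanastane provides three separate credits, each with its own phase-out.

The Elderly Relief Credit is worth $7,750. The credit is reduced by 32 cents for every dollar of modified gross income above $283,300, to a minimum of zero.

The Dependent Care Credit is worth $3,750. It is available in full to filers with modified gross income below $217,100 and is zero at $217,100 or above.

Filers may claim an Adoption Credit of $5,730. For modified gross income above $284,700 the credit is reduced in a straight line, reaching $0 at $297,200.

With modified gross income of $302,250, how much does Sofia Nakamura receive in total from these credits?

Elderly Relief Credit: 32% of the $18,950 excess over $283,300 is $6,064; credit = $7,750 − $6,064 = $1,686.
Dependent Care Credit: $302,250 meets or exceeds the $217,100 cutoff, so the credit is $0.
Adoption Credit: $302,250 is at or above $297,200, so the credit is $0.
Total: $1,686 + $0 + $0 = $1,686.

$1,686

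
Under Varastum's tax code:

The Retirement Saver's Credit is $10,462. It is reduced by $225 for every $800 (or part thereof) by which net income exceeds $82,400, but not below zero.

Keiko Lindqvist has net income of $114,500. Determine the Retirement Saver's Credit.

Retirement Saver's Credit: income exceeds $82,400 by $32,100, which is 41 full-or-partial $800 increments; reduction = 41 × $225 = $9,225, leaving $1,237.

$1,237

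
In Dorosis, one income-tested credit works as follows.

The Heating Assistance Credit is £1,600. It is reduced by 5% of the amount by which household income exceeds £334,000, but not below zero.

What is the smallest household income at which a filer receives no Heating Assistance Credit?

£366,000

The credit falls by 5% of each pound above £334,000, so it reaches zero when the excess is £1,600 / 5% = £32,000: income = £334,000 + £32,000 = £366,000.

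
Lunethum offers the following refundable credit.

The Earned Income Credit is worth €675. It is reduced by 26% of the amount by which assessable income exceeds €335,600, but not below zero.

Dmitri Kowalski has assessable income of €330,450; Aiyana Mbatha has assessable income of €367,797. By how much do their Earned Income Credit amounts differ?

Dmitri (€330,450): Earned Income Credit: €330,450 is at or below the €335,600 threshold, so the full €675 applies.
Aiyana (€367,797): Earned Income Credit: 26% of the €32,197 excess over €335,600 is €8,371.22 ≥ base, so the credit is €0.
Difference: |€675 − €0| = €675.

€675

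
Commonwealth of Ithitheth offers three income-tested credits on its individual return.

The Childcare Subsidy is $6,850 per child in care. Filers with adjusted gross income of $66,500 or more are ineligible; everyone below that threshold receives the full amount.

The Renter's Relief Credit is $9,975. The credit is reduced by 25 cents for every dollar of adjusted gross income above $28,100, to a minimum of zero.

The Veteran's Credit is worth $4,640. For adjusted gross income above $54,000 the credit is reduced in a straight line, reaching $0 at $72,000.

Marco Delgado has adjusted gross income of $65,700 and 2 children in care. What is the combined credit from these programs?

$15,899

Childcare Subsidy: base = 2 × $6,850 = $13,700. $65,700 is below the $66,500 cutoff, so the full $13,700 applies.
Renter's Relief Credit: 25% of the $37,600 excess over $28,100 is $9,400; credit = $9,975 − $9,400 = $575.
Veteran's Credit: $65,700 is $11,700 into a $18,000 phase-out range, leaving 6,300/18,000 of the credit: $4,640 × 6,300/18,000 = $1,624.
Total: $13,700 + $575 + $1,624 = $15,899.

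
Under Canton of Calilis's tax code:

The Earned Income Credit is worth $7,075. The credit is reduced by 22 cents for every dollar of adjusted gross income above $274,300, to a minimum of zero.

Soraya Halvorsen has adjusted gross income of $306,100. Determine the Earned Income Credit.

Earned Income Credit: 22% of the $31,800 excess over $274,300 is $6,996; credit = $7,075 − $6,996 = $79.

$79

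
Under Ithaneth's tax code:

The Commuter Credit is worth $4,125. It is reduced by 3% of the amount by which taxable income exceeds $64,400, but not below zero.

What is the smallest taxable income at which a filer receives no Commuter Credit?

$201,900

The credit falls by 3% of each dollar above $64,400, so it reaches zero when the excess is $4,125 / 3% = $137,500: income = $64,400 + $137,500 = $201,900.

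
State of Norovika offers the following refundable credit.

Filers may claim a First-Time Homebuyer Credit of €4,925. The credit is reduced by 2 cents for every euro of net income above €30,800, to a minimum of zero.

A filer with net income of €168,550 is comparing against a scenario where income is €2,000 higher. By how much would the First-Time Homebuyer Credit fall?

€40

At €168,550 — 2% of the €137,750 excess over €30,800 is €2,755; credit = €4,925 − €2,755 = €2,170.
At €170,550 — 2% of the €139,750 excess over €30,800 is €2,795; credit = €4,925 − €2,795 = €2,130.
Lost: €2,170 − €2,130 = €40.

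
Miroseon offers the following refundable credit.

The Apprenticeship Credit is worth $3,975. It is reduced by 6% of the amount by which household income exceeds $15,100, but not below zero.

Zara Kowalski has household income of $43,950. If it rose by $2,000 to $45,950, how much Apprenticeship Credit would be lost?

$120

At $43,950 — 6% of the $28,850 excess over $15,100 is $1,731; credit = $3,975 − $1,731 = $2,244.
At $45,950 — 6% of the $30,850 excess over $15,100 is $1,851; credit = $3,975 − $1,851 = $2,124.
Lost: $2,244 − $2,124 = $120.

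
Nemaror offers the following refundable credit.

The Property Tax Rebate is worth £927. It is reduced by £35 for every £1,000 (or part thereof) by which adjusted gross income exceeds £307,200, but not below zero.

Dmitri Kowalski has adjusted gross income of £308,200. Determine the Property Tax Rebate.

Property Tax Rebate: income exceeds £307,200 by £1,000, which is 1 full-or-partial £1,000 increment; reduction = 1 × £35 = £35, leaving £892.

£892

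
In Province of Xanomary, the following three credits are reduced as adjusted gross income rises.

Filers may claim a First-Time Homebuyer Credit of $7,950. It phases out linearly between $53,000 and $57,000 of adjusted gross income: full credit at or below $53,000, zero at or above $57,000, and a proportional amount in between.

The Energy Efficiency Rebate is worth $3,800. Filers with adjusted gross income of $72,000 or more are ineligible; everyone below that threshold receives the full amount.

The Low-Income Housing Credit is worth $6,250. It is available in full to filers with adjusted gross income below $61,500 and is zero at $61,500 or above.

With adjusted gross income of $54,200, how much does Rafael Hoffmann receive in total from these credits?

$15,615

First-Time Homebuyer Credit: $54,200 is $1,200 into a $4,000 phase-out range, leaving 2,800/4,000 of the credit: $7,950 × 2,800/4,000 = $5,565.
Energy Efficiency Rebate: $54,200 is below the $72,000 cutoff, so the full $3,800 applies.
Low-Income Housing Credit: $54,200 is below the $61,500 cutoff, so the full $6,250 applies.
Total: $5,565 + $3,800 + $6,250 = $15,615.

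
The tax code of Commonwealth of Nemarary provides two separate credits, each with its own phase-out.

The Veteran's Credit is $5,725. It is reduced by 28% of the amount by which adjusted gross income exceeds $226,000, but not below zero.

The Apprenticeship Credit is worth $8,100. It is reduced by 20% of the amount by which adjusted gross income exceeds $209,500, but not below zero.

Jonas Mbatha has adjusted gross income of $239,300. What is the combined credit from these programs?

Veteran's Credit: 28% of the $13,300 excess over $226,000 is $3,724; credit = $5,725 − $3,724 = $2,001.
Apprenticeship Credit: 20% of the $29,800 excess over $209,500 is $5,960; credit = $8,100 − $5,960 = $2,140.
Total: $2,001 + $2,140 = $4,141.

$4,141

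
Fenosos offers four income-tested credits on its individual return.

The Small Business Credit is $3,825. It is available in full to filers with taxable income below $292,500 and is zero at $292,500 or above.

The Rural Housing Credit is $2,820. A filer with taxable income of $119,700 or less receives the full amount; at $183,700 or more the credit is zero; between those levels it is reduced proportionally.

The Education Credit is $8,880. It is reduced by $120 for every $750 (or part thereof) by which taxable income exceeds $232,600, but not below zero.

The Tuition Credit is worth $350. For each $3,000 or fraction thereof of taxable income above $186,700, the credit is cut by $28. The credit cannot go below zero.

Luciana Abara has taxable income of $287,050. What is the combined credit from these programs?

Small Business Credit: $287,050 is below the $292,500 cutoff, so the full $3,825 applies.
Rural Housing Credit: $287,050 is at or above $183,700, so the credit is $0.
Education Credit: income exceeds $232,600 by $54,450, which is 73 full-or-partial $750 increments; reduction = 73 × $120 = $8,760, leaving $120.
Tuition Credit: income exceeds $186,700 by $100,350 → 34 increments × $28 = $952 ≥ base, so the credit is $0.
Total: $3,825 + $0 + $120 + $0 = $3,945.

$3,945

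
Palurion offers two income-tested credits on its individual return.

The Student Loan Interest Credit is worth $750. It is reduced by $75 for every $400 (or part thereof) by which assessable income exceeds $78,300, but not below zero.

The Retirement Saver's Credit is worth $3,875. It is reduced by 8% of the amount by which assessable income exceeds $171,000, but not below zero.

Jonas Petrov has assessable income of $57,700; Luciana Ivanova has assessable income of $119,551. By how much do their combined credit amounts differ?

Jonas ($57,700): Student Loan Interest Credit: $57,700 is at or below the $78,300 threshold, so the full $750 applies. Retirement Saver's Credit: $57,700 is at or below the $171,000 threshold, so the full $3,875 applies. total $750 + $3,875 = $4,625
Luciana ($119,551): Student Loan Interest Credit: income exceeds $78,300 by $41,251 → 104 increments × $75 = $7,800 ≥ base, so the credit is $0. Retirement Saver's Credit: $119,551 is at or below the $171,000 threshold, so the full $3,875 applies. total $0 + $3,875 = $3,875
Difference: |$4,625 − $3,875| = $750.

$750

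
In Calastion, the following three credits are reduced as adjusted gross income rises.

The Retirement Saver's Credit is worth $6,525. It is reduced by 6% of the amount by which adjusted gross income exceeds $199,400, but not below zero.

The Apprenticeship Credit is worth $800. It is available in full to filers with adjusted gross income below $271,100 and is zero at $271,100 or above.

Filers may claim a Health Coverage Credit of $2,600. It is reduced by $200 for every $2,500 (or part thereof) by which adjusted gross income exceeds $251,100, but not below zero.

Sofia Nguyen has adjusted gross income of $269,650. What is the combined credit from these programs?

Retirement Saver's Credit: 6% of the $70,250 excess over $199,400 is $4,215; credit = $6,525 − $4,215 = $2,310.
Apprenticeship Credit: $269,650 is below the $271,100 cutoff, so the full $800 applies.
Health Coverage Credit: income exceeds $251,100 by $18,550, which is 8 full-or-partial $2,500 increments; reduction = 8 × $200 = $1,600, leaving $1,000.
Total: $2,310 + $800 + $1,000 = $4,110.

$4,110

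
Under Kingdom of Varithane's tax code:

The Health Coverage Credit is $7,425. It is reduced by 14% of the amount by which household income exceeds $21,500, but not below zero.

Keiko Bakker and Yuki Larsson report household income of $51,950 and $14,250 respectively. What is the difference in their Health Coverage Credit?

Keiko ($51,950): Health Coverage Credit: 14% of the $30,450 excess over $21,500 is $4,263; credit = $7,425 − $4,263 = $3,162.
Yuki ($14,250): Health Coverage Credit: $14,250 is at or below the $21,500 threshold, so the full $7,425 applies.
Difference: |$3,162 − $7,425| = $4,263.

$4,263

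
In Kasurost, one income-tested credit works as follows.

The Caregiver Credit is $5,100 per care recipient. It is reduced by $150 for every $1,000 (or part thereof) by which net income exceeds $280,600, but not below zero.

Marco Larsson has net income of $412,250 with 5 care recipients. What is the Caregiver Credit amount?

Caregiver Credit: base = 5 × $5,100 = $25,500. income exceeds $280,600 by $131,650, which is 132 full-or-partial $1,000 increments; reduction = 132 × $150 = $19,800, leaving $5,700.

$5,700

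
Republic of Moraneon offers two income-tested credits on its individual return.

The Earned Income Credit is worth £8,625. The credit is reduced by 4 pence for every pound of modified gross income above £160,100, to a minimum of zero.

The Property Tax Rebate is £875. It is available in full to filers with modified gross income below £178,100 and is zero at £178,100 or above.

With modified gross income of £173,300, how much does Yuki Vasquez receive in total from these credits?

Earned Income Credit: 4% of the £13,200 excess over £160,100 is £528; credit = £8,625 − £528 = £8,097.
Property Tax Rebate: £173,300 is below the £178,100 cutoff, so the full £875 applies.
Total: £8,097 + £875 = £8,972.

£8,972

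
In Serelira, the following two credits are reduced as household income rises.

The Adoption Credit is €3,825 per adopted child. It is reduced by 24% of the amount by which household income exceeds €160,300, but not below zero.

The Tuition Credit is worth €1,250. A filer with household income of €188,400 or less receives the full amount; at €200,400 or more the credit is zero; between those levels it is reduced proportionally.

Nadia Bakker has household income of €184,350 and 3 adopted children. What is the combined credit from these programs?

Adoption Credit: base = 3 × €3,825 = €11,475. 24% of the €24,050 excess over €160,300 is €5,772; credit = €11,475 − €5,772 = €5,703.
Tuition Credit: €184,350 is at or below the €188,400 threshold, so the full €1,250 applies.
Total: €5,703 + €1,250 = €6,953.

€6,953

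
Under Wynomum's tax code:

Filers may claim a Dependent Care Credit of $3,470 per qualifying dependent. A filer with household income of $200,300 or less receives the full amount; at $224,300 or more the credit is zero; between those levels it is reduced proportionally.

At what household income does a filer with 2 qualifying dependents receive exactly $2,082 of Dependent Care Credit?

$217,100

Full credit = 2 × $3,470 = $6,940.
$2,082 is 2,082/6,940 of the full $6,940, so 4,858/6,940 of the $24,000 range has been used: income = $200,300 + $24,000 × 4,858/6,940 = $217,100.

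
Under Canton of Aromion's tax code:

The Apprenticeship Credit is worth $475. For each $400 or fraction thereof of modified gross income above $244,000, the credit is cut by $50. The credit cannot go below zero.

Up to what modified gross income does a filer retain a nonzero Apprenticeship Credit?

$247,600

After 9 increments the reduction is 9 × $50 = $450, leaving $25; one more increment wipes it out. Increment 9 ends at excess 9 × $400 = $3,600, so the highest qualifying income is $244,000 + $3,600 = $247,600.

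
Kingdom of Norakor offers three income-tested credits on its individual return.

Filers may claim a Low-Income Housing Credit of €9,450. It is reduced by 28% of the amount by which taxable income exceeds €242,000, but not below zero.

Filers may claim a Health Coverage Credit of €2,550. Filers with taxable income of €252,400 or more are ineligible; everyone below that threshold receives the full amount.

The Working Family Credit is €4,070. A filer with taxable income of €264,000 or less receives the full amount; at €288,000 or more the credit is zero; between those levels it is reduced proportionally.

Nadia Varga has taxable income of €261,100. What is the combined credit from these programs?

€8,172

Low-Income Housing Credit: 28% of the €19,100 excess over €242,000 is €5,348; credit = €9,450 − €5,348 = €4,102.
Health Coverage Credit: €261,100 meets or exceeds the €252,400 cutoff, so the credit is €0.
Working Family Credit: €261,100 is at or below the €264,000 threshold, so the full €4,070 applies.
Total: €4,102 + €0 + €4,070 = €8,172.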